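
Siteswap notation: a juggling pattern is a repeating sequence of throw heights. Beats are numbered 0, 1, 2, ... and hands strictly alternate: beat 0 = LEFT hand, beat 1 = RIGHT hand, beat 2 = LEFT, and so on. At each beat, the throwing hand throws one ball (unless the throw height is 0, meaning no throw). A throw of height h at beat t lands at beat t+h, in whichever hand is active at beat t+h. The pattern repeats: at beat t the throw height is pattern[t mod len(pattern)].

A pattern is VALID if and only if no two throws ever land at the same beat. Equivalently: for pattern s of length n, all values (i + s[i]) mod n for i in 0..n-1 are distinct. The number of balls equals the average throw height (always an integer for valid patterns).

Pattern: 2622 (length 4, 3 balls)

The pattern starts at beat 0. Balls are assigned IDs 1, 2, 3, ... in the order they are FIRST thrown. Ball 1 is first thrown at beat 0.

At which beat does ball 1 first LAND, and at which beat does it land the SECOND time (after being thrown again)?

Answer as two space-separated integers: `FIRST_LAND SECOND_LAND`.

Answer: 2 4

Derivation:
Beat 0 (L): throw ball1 h=2 -> lands@2:L; in-air after throw: [b1@2:L]
Beat 1 (R): throw ball2 h=6 -> lands@7:R; in-air after throw: [b1@2:L b2@7:R]
Beat 2 (L): throw ball1 h=2 -> lands@4:L; in-air after throw: [b1@4:L b2@7:R]
Beat 3 (R): throw ball3 h=2 -> lands@5:R; in-air after throw: [b1@4:L b3@5:R b2@7:R]
Beat 4 (L): throw ball1 h=2 -> lands@6:L; in-air after throw: [b3@5:R b1@6:L b2@7:R]
Ball 1: thrown@0 h=2 -> first land @2; rethrown@2 h=2 -> second land @4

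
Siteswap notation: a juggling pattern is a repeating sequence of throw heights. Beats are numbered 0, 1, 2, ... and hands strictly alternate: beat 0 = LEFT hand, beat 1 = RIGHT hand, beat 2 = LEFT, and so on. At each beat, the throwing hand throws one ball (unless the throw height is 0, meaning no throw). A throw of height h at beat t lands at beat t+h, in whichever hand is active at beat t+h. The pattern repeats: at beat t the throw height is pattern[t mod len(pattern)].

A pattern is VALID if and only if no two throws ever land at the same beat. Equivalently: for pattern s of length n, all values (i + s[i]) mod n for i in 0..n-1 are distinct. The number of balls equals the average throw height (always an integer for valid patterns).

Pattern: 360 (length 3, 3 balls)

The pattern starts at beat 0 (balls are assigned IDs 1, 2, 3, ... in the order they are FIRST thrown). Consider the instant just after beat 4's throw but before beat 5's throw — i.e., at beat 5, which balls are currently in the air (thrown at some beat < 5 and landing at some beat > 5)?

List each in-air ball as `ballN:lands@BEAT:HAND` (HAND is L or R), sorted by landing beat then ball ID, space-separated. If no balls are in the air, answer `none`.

Answer: ball1:lands@6:L ball2:lands@7:R ball3:lands@10:L

Derivation:
Beat 0 (L): throw ball1 h=3 -> lands@3:R; in-air after throw: [b1@3:R]
Beat 1 (R): throw ball2 h=6 -> lands@7:R; in-air after throw: [b1@3:R b2@7:R]
Beat 3 (R): throw ball1 h=3 -> lands@6:L; in-air after throw: [b1@6:L b2@7:R]
Beat 4 (L): throw ball3 h=6 -> lands@10:L; in-air after throw: [b1@6:L b2@7:R b3@10:L]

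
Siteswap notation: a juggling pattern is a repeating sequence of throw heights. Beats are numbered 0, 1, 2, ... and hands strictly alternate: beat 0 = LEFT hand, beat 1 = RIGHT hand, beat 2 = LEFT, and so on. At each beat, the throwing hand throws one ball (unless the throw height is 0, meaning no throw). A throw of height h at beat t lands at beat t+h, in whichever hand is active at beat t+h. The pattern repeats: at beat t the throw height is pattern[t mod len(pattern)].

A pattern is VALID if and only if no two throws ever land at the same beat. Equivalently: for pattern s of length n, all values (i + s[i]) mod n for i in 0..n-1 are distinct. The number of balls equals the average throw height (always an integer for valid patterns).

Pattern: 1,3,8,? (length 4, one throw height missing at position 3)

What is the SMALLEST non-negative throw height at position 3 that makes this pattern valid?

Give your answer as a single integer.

i=0: (0 + 1) mod 4 = 1
i=1: (1 + 3) mod 4 = 0
i=2: (2 + 8) mod 4 = 2
i=3: s[i]=? (unknown)
Known residues: [0, 1, 2]; need a permutation of 0..3, so missing residue r = 3
Need (3 + s) mod 4 = 3; smallest s = (3 - 3) mod 4 = 0

Answer: 0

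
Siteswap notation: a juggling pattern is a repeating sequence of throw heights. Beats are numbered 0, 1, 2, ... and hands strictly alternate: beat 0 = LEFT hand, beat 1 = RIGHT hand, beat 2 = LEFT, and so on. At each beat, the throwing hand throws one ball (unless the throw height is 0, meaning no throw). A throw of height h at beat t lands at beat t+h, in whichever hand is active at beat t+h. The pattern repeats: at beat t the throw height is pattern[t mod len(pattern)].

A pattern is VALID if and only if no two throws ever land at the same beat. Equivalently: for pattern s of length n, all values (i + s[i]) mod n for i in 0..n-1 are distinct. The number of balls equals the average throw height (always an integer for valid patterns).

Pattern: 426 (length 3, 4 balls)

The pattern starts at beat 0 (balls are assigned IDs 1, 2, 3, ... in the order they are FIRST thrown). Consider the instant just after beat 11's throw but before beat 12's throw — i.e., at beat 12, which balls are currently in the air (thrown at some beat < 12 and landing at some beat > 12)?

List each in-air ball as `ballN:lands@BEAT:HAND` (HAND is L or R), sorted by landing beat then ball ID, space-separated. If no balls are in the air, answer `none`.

Answer: ball2:lands@13:R ball3:lands@14:L ball4:lands@17:R

Derivation:
Beat 0 (L): throw ball1 h=4 -> lands@4:L; in-air after throw: [b1@4:L]
Beat 1 (R): throw ball2 h=2 -> lands@3:R; in-air after throw: [b2@3:R b1@4:L]
Beat 2 (L): throw ball3 h=6 -> lands@8:L; in-air after throw: [b2@3:R b1@4:L b3@8:L]
Beat 3 (R): throw ball2 h=4 -> lands@7:R; in-air after throw: [b1@4:L b2@7:R b3@8:L]
Beat 4 (L): throw ball1 h=2 -> lands@6:L; in-air after throw: [b1@6:L b2@7:R b3@8:L]
Beat 5 (R): throw ball4 h=6 -> lands@11:R; in-air after throw: [b1@6:L b2@7:R b3@8:L b4@11:R]
Beat 6 (L): throw ball1 h=4 -> lands@10:L; in-air after throw: [b2@7:R b3@8:L b1@10:L b4@11:R]
Beat 7 (R): throw ball2 h=2 -> lands@9:R; in-air after throw: [b3@8:L b2@9:R b1@10:L b4@11:R]
Beat 8 (L): throw ball3 h=6 -> lands@14:L; in-air after throw: [b2@9:R b1@10:L b4@11:R b3@14:L]
Beat 9 (R): throw ball2 h=4 -> lands@13:R; in-air after throw: [b1@10:L b4@11:R b2@13:R b3@14:L]
Beat 10 (L): throw ball1 h=2 -> lands@12:L; in-air after throw: [b4@11:R b1@12:L b2@13:R b3@14:L]
Beat 11 (R): throw ball4 h=6 -> lands@17:R; in-air after throw: [b1@12:L b2@13:R b3@14:L b4@17:R]
Beat 12 (L): throw ball1 h=4 -> lands@16:L; in-air after throw: [b2@13:R b3@14:L b1@16:L b4@17:R]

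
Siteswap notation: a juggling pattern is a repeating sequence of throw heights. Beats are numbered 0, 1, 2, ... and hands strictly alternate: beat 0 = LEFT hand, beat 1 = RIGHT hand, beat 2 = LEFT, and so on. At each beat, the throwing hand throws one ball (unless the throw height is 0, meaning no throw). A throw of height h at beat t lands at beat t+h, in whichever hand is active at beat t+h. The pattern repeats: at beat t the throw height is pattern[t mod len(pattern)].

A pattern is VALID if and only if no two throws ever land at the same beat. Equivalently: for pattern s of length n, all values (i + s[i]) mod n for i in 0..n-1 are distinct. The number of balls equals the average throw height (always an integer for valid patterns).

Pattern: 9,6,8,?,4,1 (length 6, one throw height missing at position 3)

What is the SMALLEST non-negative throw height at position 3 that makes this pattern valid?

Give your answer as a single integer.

Answer: 2

Derivation:
i=0: (0 + 9) mod 6 = 3
i=1: (1 + 6) mod 6 = 1
i=2: (2 + 8) mod 6 = 4
i=3: s[i]=? (unknown)
i=4: (4 + 4) mod 6 = 2
i=5: (5 + 1) mod 6 = 0
Known residues: [0, 1, 2, 3, 4]; need a permutation of 0..5, so missing residue r = 5
Need (3 + s) mod 6 = 5; smallest s = (5 - 3) mod 6 = 2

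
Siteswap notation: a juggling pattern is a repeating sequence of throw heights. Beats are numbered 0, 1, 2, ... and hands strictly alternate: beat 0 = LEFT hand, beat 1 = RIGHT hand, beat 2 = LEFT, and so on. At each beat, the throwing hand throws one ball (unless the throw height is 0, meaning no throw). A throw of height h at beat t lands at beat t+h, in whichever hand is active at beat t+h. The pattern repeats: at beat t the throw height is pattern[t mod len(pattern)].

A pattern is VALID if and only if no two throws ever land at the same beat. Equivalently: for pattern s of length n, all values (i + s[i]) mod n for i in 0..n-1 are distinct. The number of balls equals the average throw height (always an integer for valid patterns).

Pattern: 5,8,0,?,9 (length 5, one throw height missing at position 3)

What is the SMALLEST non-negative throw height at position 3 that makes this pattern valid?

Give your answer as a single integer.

i=0: (0 + 5) mod 5 = 0
i=1: (1 + 8) mod 5 = 4
i=2: (2 + 0) mod 5 = 2
i=3: s[i]=? (unknown)
i=4: (4 + 9) mod 5 = 3
Known residues: [0, 2, 3, 4]; need a permutation of 0..4, so missing residue r = 1
Need (3 + s) mod 5 = 1; smallest s = (1 - 3) mod 5 = 3

Answer: 3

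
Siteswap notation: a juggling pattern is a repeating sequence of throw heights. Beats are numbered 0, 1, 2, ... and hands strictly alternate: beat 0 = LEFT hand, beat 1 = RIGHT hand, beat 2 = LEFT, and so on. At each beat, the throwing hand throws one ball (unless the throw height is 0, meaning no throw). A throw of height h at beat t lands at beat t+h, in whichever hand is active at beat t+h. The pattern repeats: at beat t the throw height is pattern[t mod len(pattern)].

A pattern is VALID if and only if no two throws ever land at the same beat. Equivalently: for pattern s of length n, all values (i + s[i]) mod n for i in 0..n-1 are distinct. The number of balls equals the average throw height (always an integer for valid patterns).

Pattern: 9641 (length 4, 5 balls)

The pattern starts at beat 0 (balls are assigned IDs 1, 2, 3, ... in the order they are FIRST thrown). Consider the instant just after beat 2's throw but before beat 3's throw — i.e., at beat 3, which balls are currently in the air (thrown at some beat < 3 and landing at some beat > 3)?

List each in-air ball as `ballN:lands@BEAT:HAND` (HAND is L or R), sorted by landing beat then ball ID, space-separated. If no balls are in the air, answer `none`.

Answer: ball3:lands@6:L ball2:lands@7:R ball1:lands@9:R

Derivation:
Beat 0 (L): throw ball1 h=9 -> lands@9:R; in-air after throw: [b1@9:R]
Beat 1 (R): throw ball2 h=6 -> lands@7:R; in-air after throw: [b2@7:R b1@9:R]
Beat 2 (L): throw ball3 h=4 -> lands@6:L; in-air after throw: [b3@6:L b2@7:R b1@9:R]
Beat 3 (R): throw ball4 h=1 -> lands@4:L; in-air after throw: [b4@4:L b3@6:L b2@7:R b1@9:R]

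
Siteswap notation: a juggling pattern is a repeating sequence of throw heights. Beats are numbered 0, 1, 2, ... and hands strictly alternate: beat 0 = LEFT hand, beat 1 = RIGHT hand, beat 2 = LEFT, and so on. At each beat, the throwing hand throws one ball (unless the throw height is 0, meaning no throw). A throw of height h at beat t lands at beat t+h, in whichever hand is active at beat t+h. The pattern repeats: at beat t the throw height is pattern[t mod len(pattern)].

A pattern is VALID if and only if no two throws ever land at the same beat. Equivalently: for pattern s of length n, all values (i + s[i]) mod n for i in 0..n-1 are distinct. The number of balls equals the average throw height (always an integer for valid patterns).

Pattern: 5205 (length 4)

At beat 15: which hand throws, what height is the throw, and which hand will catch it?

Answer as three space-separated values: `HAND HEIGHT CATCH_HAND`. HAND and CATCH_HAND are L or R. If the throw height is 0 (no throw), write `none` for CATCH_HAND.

Beat 15: 15 mod 2 = 1, so hand = R
Throw height = pattern[15 mod 4] = pattern[3] = 5
Lands at beat 15+5=20, 20 mod 2 = 0, so catch hand = L

Answer: R 5 L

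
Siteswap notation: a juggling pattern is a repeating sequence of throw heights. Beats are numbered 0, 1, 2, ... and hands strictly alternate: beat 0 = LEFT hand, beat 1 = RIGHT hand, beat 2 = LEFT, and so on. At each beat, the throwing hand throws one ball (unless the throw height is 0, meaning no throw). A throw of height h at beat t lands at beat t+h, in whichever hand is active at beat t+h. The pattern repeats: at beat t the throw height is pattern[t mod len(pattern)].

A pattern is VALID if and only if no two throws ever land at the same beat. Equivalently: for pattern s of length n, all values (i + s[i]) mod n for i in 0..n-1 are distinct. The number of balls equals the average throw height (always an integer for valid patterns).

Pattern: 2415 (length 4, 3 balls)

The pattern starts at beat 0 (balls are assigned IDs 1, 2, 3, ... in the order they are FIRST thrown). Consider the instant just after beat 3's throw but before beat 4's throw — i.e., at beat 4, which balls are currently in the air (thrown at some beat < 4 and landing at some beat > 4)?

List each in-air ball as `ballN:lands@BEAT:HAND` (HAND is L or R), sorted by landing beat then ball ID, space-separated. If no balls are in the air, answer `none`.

Answer: ball2:lands@5:R ball1:lands@8:L

Derivation:
Beat 0 (L): throw ball1 h=2 -> lands@2:L; in-air after throw: [b1@2:L]
Beat 1 (R): throw ball2 h=4 -> lands@5:R; in-air after throw: [b1@2:L b2@5:R]
Beat 2 (L): throw ball1 h=1 -> lands@3:R; in-air after throw: [b1@3:R b2@5:R]
Beat 3 (R): throw ball1 h=5 -> lands@8:L; in-air after throw: [b2@5:R b1@8:L]
Beat 4 (L): throw ball3 h=2 -> lands@6:L; in-air after throw: [b2@5:R b3@6:L b1@8:L]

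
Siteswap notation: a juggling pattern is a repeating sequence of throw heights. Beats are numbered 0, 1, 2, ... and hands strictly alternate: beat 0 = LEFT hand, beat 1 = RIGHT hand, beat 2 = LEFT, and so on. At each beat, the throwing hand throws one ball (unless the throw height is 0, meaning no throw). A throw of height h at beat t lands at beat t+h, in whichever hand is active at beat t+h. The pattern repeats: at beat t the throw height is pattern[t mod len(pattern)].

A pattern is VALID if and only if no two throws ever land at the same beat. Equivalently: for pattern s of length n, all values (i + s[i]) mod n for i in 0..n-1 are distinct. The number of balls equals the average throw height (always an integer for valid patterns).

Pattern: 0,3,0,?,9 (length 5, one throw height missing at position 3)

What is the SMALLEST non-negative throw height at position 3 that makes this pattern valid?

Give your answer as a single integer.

Answer: 3

Derivation:
i=0: (0 + 0) mod 5 = 0
i=1: (1 + 3) mod 5 = 4
i=2: (2 + 0) mod 5 = 2
i=3: s[i]=? (unknown)
i=4: (4 + 9) mod 5 = 3
Known residues: [0, 2, 3, 4]; need a permutation of 0..4, so missing residue r = 1
Need (3 + s) mod 5 = 1; smallest s = (1 - 3) mod 5 = 3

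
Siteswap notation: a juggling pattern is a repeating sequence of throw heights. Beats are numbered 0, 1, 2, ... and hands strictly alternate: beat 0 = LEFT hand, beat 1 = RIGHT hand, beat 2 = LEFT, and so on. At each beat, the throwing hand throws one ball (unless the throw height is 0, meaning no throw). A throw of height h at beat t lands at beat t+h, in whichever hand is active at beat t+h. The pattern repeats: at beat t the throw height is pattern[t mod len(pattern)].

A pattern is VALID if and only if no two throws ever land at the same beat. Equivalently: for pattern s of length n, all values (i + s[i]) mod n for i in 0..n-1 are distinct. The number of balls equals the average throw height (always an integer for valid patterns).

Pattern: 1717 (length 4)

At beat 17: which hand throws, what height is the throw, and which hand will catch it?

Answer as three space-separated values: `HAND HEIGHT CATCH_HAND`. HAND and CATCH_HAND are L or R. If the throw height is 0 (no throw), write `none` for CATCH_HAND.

Answer: R 7 L

Derivation:
Beat 17: 17 mod 2 = 1, so hand = R
Throw height = pattern[17 mod 4] = pattern[1] = 7
Lands at beat 17+7=24, 24 mod 2 = 0, so catch hand = L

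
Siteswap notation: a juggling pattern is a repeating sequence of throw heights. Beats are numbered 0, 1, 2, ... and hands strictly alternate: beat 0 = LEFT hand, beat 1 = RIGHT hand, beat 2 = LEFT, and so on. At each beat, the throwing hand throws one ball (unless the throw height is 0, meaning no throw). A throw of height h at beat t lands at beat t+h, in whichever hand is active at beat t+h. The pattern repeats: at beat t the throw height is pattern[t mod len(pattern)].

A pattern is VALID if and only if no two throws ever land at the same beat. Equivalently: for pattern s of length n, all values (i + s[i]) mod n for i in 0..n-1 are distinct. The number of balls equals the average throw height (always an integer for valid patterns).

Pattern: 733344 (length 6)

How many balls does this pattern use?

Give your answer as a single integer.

Answer: 4

Derivation:
Pattern = [7, 3, 3, 3, 4, 4], length n = 6
  position 0: throw height = 7, running sum = 7
  position 1: throw height = 3, running sum = 10
  position 2: throw height = 3, running sum = 13
  position 3: throw height = 3, running sum = 16
  position 4: throw height = 4, running sum = 20
  position 5: throw height = 4, running sum = 24
Total sum = 24; balls = sum / n = 24 / 6 = 4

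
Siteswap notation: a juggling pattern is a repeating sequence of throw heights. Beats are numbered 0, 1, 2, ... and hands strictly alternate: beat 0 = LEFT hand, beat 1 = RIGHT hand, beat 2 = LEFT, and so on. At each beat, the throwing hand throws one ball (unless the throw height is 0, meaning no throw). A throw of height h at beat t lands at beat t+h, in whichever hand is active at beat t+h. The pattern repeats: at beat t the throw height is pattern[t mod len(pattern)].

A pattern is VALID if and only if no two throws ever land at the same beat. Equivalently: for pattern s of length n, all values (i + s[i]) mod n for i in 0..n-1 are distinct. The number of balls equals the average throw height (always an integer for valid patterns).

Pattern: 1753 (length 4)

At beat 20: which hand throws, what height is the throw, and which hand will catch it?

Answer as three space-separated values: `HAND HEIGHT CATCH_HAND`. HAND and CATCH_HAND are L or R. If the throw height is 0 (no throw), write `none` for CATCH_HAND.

Beat 20: 20 mod 2 = 0, so hand = L
Throw height = pattern[20 mod 4] = pattern[0] = 1
Lands at beat 20+1=21, 21 mod 2 = 1, so catch hand = R

Answer: L 1 R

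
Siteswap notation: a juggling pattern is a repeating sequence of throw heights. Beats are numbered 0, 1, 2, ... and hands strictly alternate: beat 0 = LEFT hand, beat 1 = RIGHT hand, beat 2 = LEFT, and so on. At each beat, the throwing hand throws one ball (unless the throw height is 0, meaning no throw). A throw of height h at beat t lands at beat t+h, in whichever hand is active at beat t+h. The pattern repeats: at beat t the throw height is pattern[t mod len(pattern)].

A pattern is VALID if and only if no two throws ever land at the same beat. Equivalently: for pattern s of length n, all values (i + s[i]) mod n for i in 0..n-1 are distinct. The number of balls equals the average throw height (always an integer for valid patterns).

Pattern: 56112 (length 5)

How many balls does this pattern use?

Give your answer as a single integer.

Pattern = [5, 6, 1, 1, 2], length n = 5
  position 0: throw height = 5, running sum = 5
  position 1: throw height = 6, running sum = 11
  position 2: throw height = 1, running sum = 12
  position 3: throw height = 1, running sum = 13
  position 4: throw height = 2, running sum = 15
Total sum = 15; balls = sum / n = 15 / 5 = 3

Answer: 3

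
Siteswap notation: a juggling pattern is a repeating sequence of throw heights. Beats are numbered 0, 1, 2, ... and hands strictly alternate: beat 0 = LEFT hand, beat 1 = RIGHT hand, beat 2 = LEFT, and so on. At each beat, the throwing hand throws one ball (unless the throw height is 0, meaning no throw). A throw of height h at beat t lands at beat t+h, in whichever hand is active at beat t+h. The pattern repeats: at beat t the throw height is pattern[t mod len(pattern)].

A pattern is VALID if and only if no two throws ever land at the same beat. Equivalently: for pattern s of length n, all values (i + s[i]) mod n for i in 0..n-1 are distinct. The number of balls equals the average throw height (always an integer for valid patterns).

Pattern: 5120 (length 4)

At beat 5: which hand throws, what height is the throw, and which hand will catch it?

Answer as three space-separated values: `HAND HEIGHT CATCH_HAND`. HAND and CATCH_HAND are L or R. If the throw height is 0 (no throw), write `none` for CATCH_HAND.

Beat 5: 5 mod 2 = 1, so hand = R
Throw height = pattern[5 mod 4] = pattern[1] = 1
Lands at beat 5+1=6, 6 mod 2 = 0, so catch hand = L

Answer: R 1 L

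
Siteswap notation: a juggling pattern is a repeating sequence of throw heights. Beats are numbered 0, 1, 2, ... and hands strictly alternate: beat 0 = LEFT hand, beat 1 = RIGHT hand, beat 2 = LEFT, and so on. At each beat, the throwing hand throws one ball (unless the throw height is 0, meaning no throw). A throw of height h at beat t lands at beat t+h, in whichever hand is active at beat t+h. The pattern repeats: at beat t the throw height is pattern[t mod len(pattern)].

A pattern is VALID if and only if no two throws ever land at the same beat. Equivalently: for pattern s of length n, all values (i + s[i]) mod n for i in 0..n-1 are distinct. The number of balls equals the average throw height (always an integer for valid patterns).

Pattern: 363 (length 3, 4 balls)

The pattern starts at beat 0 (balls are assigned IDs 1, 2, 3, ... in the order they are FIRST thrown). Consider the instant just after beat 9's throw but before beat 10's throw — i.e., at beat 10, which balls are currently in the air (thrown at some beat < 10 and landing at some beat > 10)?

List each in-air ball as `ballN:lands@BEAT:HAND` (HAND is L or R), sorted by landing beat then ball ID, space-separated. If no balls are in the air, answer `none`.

Beat 0 (L): throw ball1 h=3 -> lands@3:R; in-air after throw: [b1@3:R]
Beat 1 (R): throw ball2 h=6 -> lands@7:R; in-air after throw: [b1@3:R b2@7:R]
Beat 2 (L): throw ball3 h=3 -> lands@5:R; in-air after throw: [b1@3:R b3@5:R b2@7:R]
Beat 3 (R): throw ball1 h=3 -> lands@6:L; in-air after throw: [b3@5:R b1@6:L b2@7:R]
Beat 4 (L): throw ball4 h=6 -> lands@10:L; in-air after throw: [b3@5:R b1@6:L b2@7:R b4@10:L]
Beat 5 (R): throw ball3 h=3 -> lands@8:L; in-air after throw: [b1@6:L b2@7:R b3@8:L b4@10:L]
Beat 6 (L): throw ball1 h=3 -> lands@9:R; in-air after throw: [b2@7:R b3@8:L b1@9:R b4@10:L]
Beat 7 (R): throw ball2 h=6 -> lands@13:R; in-air after throw: [b3@8:L b1@9:R b4@10:L b2@13:R]
Beat 8 (L): throw ball3 h=3 -> lands@11:R; in-air after throw: [b1@9:R b4@10:L b3@11:R b2@13:R]
Beat 9 (R): throw ball1 h=3 -> lands@12:L; in-air after throw: [b4@10:L b3@11:R b1@12:L b2@13:R]
Beat 10 (L): throw ball4 h=6 -> lands@16:L; in-air after throw: [b3@11:R b1@12:L b2@13:R b4@16:L]

Answer: ball3:lands@11:R ball1:lands@12:L ball2:lands@13:R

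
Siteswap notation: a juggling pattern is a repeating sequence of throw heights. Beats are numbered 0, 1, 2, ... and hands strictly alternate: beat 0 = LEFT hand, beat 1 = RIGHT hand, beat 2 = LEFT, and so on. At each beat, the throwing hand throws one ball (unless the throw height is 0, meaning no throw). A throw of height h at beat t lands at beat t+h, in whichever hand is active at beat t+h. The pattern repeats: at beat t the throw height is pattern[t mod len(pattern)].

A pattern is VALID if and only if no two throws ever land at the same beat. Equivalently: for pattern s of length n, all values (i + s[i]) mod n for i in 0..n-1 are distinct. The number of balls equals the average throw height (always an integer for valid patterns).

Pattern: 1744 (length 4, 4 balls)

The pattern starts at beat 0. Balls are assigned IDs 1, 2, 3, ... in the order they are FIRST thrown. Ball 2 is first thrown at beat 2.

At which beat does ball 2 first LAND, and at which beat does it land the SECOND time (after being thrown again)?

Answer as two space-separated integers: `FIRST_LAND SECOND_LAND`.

Answer: 6 10

Derivation:
Beat 0 (L): throw ball1 h=1 -> lands@1:R; in-air after throw: [b1@1:R]
Beat 1 (R): throw ball1 h=7 -> lands@8:L; in-air after throw: [b1@8:L]
Beat 2 (L): throw ball2 h=4 -> lands@6:L; in-air after throw: [b2@6:L b1@8:L]
Beat 3 (R): throw ball3 h=4 -> lands@7:R; in-air after throw: [b2@6:L b3@7:R b1@8:L]
Beat 4 (L): throw ball4 h=1 -> lands@5:R; in-air after throw: [b4@5:R b2@6:L b3@7:R b1@8:L]
Beat 5 (R): throw ball4 h=7 -> lands@12:L; in-air after throw: [b2@6:L b3@7:R b1@8:L b4@12:L]
Beat 6 (L): throw ball2 h=4 -> lands@10:L; in-air after throw: [b3@7:R b1@8:L b2@10:L b4@12:L]
Beat 7 (R): throw ball3 h=4 -> lands@11:R; in-air after throw: [b1@8:L b2@10:L b3@11:R b4@12:L]
Beat 8 (L): throw ball1 h=1 -> lands@9:R; in-air after throw: [b1@9:R b2@10:L b3@11:R b4@12:L]
Beat 9 (R): throw ball1 h=7 -> lands@16:L; in-air after throw: [b2@10:L b3@11:R b4@12:L b1@16:L]
Beat 10 (L): throw ball2 h=4 -> lands@14:L; in-air after throw: [b3@11:R b4@12:L b2@14:L b1@16:L]
Ball 2: thrown@2 h=4 -> first land @6; rethrown@6 h=4 -> second land @10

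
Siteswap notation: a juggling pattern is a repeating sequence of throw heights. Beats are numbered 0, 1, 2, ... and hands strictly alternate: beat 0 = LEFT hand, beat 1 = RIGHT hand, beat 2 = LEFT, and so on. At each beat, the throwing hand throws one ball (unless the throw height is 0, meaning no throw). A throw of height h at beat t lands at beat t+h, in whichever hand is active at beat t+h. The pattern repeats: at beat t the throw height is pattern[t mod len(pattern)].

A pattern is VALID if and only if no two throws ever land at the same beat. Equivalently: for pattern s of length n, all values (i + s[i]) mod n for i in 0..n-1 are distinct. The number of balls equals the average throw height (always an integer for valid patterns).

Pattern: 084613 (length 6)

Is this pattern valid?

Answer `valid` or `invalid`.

Answer: invalid

Derivation:
i=0: (i + s[i]) mod n = (0 + 0) mod 6 = 0
i=1: (i + s[i]) mod n = (1 + 8) mod 6 = 3
i=2: (i + s[i]) mod n = (2 + 4) mod 6 = 0
i=3: (i + s[i]) mod n = (3 + 6) mod 6 = 3
i=4: (i + s[i]) mod n = (4 + 1) mod 6 = 5
i=5: (i + s[i]) mod n = (5 + 3) mod 6 = 2
Residues: [0, 3, 0, 3, 5, 2], distinct: False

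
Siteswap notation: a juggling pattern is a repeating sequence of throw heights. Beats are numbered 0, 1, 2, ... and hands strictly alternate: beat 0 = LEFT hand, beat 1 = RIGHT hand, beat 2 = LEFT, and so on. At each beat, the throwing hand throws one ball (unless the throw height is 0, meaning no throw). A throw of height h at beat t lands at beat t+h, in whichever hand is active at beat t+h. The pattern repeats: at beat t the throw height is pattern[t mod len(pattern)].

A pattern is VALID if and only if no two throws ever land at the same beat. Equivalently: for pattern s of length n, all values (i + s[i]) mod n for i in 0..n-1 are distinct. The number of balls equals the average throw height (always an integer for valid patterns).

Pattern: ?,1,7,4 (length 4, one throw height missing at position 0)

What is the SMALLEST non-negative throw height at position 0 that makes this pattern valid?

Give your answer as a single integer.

i=0: s[i]=? (unknown)
i=1: (1 + 1) mod 4 = 2
i=2: (2 + 7) mod 4 = 1
i=3: (3 + 4) mod 4 = 3
Known residues: [1, 2, 3]; need a permutation of 0..3, so missing residue r = 0
Need (0 + s) mod 4 = 0; smallest s = (0 - 0) mod 4 = 0

Answer: 0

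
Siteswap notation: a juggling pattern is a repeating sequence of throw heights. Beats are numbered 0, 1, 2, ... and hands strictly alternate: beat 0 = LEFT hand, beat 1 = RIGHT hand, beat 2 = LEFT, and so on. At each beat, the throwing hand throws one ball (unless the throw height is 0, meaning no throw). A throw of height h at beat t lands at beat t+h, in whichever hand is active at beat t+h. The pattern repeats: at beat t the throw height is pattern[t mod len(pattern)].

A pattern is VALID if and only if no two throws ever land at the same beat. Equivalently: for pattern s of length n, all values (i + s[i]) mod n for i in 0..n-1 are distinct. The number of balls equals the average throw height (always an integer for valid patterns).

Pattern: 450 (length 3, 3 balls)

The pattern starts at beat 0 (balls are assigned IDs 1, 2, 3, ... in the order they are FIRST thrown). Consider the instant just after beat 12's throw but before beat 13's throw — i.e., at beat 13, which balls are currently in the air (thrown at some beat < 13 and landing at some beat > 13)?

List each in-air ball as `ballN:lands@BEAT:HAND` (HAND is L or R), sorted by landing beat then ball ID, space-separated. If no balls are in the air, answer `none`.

Beat 0 (L): throw ball1 h=4 -> lands@4:L; in-air after throw: [b1@4:L]
Beat 1 (R): throw ball2 h=5 -> lands@6:L; in-air after throw: [b1@4:L b2@6:L]
Beat 3 (R): throw ball3 h=4 -> lands@7:R; in-air after throw: [b1@4:L b2@6:L b3@7:R]
Beat 4 (L): throw ball1 h=5 -> lands@9:R; in-air after throw: [b2@6:L b3@7:R b1@9:R]
Beat 6 (L): throw ball2 h=4 -> lands@10:L; in-air after throw: [b3@7:R b1@9:R b2@10:L]
Beat 7 (R): throw ball3 h=5 -> lands@12:L; in-air after throw: [b1@9:R b2@10:L b3@12:L]
Beat 9 (R): throw ball1 h=4 -> lands@13:R; in-air after throw: [b2@10:L b3@12:L b1@13:R]
Beat 10 (L): throw ball2 h=5 -> lands@15:R; in-air after throw: [b3@12:L b1@13:R b2@15:R]
Beat 12 (L): throw ball3 h=4 -> lands@16:L; in-air after throw: [b1@13:R b2@15:R b3@16:L]
Beat 13 (R): throw ball1 h=5 -> lands@18:L; in-air after throw: [b2@15:R b3@16:L b1@18:L]

Answer: ball2:lands@15:R ball3:lands@16:L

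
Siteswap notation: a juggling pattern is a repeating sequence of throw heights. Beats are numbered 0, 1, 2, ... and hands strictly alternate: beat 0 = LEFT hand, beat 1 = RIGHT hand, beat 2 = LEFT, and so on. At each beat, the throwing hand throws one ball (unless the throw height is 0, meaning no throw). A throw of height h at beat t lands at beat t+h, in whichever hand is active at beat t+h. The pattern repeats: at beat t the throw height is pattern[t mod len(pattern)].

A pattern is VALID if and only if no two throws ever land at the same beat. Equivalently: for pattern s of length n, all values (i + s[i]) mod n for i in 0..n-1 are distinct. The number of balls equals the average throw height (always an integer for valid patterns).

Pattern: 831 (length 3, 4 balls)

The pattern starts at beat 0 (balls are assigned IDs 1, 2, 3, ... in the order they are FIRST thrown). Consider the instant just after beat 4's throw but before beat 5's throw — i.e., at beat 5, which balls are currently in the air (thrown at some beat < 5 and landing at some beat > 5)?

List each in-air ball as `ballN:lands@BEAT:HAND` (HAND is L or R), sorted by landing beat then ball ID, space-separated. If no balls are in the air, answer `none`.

Beat 0 (L): throw ball1 h=8 -> lands@8:L; in-air after throw: [b1@8:L]
Beat 1 (R): throw ball2 h=3 -> lands@4:L; in-air after throw: [b2@4:L b1@8:L]
Beat 2 (L): throw ball3 h=1 -> lands@3:R; in-air after throw: [b3@3:R b2@4:L b1@8:L]
Beat 3 (R): throw ball3 h=8 -> lands@11:R; in-air after throw: [b2@4:L b1@8:L b3@11:R]
Beat 4 (L): throw ball2 h=3 -> lands@7:R; in-air after throw: [b2@7:R b1@8:L b3@11:R]
Beat 5 (R): throw ball4 h=1 -> lands@6:L; in-air after throw: [b4@6:L b2@7:R b1@8:L b3@11:R]

Answer: ball2:lands@7:R ball1:lands@8:L ball3:lands@11:R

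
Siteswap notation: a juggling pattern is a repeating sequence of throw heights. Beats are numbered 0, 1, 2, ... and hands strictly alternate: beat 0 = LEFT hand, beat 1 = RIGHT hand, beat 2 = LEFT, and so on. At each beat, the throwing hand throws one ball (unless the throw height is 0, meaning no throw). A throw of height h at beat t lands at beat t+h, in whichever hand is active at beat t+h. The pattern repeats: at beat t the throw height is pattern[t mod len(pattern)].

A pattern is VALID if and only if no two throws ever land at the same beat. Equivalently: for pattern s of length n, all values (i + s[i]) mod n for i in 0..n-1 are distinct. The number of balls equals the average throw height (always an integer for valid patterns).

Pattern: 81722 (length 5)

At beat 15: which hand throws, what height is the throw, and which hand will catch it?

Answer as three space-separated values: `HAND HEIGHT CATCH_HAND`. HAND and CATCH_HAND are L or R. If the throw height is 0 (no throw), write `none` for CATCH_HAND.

Answer: R 8 R

Derivation:
Beat 15: 15 mod 2 = 1, so hand = R
Throw height = pattern[15 mod 5] = pattern[0] = 8
Lands at beat 15+8=23, 23 mod 2 = 1, so catch hand = R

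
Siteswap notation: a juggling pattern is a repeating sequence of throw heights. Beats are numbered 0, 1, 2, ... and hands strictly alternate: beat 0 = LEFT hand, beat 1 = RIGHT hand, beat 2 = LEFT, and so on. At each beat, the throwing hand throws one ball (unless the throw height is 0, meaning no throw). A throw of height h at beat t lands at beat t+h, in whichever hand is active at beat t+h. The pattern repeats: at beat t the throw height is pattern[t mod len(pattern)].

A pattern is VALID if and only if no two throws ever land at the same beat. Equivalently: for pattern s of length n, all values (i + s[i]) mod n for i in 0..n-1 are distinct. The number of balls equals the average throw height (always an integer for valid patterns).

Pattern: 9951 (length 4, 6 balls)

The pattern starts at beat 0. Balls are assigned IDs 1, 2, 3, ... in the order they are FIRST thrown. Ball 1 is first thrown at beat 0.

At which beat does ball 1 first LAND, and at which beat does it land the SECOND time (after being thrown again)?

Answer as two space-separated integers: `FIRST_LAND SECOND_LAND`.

Beat 0 (L): throw ball1 h=9 -> lands@9:R; in-air after throw: [b1@9:R]
Beat 1 (R): throw ball2 h=9 -> lands@10:L; in-air after throw: [b1@9:R b2@10:L]
Beat 2 (L): throw ball3 h=5 -> lands@7:R; in-air after throw: [b3@7:R b1@9:R b2@10:L]
Beat 3 (R): throw ball4 h=1 -> lands@4:L; in-air after throw: [b4@4:L b3@7:R b1@9:R b2@10:L]
Beat 4 (L): throw ball4 h=9 -> lands@13:R; in-air after throw: [b3@7:R b1@9:R b2@10:L b4@13:R]
Beat 5 (R): throw ball5 h=9 -> lands@14:L; in-air after throw: [b3@7:R b1@9:R b2@10:L b4@13:R b5@14:L]
Beat 6 (L): throw ball6 h=5 -> lands@11:R; in-air after throw: [b3@7:R b1@9:R b2@10:L b6@11:R b4@13:R b5@14:L]
Beat 7 (R): throw ball3 h=1 -> lands@8:L; in-air after throw: [b3@8:L b1@9:R b2@10:L b6@11:R b4@13:R b5@14:L]
Beat 8 (L): throw ball3 h=9 -> lands@17:R; in-air after throw: [b1@9:R b2@10:L b6@11:R b4@13:R b5@14:L b3@17:R]
Beat 9 (R): throw ball1 h=9 -> lands@18:L; in-air after throw: [b2@10:L b6@11:R b4@13:R b5@14:L b3@17:R b1@18:L]
Beat 10 (L): throw ball2 h=5 -> lands@15:R; in-air after throw: [b6@11:R b4@13:R b5@14:L b2@15:R b3@17:R b1@18:L]
Beat 11 (R): throw ball6 h=1 -> lands@12:L; in-air after throw: [b6@12:L b4@13:R b5@14:L b2@15:R b3@17:R b1@18:L]
Beat 12 (L): throw ball6 h=9 -> lands@21:R; in-air after throw: [b4@13:R b5@14:L b2@15:R b3@17:R b1@18:L b6@21:R]
Beat 13 (R): throw ball4 h=9 -> lands@22:L; in-air after throw: [b5@14:L b2@15:R b3@17:R b1@18:L b6@21:R b4@22:L]
Beat 14 (L): throw ball5 h=5 -> lands@19:R; in-air after throw: [b2@15:R b3@17:R b1@18:L b5@19:R b6@21:R b4@22:L]
Beat 15 (R): throw ball2 h=1 -> lands@16:L; in-air after throw: [b2@16:L b3@17:R b1@18:L b5@19:R b6@21:R b4@22:L]
Ball 1: thrown@0 h=9 -> first land @9; rethrown@9 h=9 -> second land @18

Answer: 9 18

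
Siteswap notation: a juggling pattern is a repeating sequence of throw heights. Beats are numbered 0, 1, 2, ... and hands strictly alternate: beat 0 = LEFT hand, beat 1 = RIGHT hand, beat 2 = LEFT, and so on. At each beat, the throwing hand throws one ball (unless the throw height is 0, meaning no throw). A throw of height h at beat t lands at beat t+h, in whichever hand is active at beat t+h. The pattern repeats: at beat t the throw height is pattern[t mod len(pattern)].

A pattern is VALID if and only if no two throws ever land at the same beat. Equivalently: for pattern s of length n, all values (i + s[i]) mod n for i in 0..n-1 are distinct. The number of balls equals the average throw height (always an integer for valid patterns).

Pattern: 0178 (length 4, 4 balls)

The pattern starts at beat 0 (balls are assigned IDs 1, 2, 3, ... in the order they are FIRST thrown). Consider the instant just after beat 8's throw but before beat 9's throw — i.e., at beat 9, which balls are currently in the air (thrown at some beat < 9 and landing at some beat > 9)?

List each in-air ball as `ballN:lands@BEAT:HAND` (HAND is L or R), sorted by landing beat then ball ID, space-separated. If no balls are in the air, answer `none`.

Beat 1 (R): throw ball1 h=1 -> lands@2:L; in-air after throw: [b1@2:L]
Beat 2 (L): throw ball1 h=7 -> lands@9:R; in-air after throw: [b1@9:R]
Beat 3 (R): throw ball2 h=8 -> lands@11:R; in-air after throw: [b1@9:R b2@11:R]
Beat 5 (R): throw ball3 h=1 -> lands@6:L; in-air after throw: [b3@6:L b1@9:R b2@11:R]
Beat 6 (L): throw ball3 h=7 -> lands@13:R; in-air after throw: [b1@9:R b2@11:R b3@13:R]
Beat 7 (R): throw ball4 h=8 -> lands@15:R; in-air after throw: [b1@9:R b2@11:R b3@13:R b4@15:R]
Beat 9 (R): throw ball1 h=1 -> lands@10:L; in-air after throw: [b1@10:L b2@11:R b3@13:R b4@15:R]

Answer: ball2:lands@11:R ball3:lands@13:R ball4:lands@15:R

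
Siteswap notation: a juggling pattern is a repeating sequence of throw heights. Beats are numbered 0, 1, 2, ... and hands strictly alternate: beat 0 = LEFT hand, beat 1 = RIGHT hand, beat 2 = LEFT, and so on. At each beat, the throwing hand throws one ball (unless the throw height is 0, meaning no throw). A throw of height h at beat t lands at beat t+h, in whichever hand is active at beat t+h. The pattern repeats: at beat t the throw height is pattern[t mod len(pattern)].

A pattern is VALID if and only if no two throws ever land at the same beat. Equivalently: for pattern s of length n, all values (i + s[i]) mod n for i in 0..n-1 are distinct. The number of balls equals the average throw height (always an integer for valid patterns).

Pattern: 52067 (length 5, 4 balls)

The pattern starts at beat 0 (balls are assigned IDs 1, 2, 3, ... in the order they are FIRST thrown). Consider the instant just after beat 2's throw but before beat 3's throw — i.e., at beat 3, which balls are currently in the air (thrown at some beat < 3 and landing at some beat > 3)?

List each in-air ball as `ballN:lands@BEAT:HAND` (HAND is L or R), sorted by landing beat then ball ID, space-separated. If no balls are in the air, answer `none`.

Answer: ball1:lands@5:R

Derivation:
Beat 0 (L): throw ball1 h=5 -> lands@5:R; in-air after throw: [b1@5:R]
Beat 1 (R): throw ball2 h=2 -> lands@3:R; in-air after throw: [b2@3:R b1@5:R]
Beat 3 (R): throw ball2 h=6 -> lands@9:R; in-air after throw: [b1@5:R b2@9:R]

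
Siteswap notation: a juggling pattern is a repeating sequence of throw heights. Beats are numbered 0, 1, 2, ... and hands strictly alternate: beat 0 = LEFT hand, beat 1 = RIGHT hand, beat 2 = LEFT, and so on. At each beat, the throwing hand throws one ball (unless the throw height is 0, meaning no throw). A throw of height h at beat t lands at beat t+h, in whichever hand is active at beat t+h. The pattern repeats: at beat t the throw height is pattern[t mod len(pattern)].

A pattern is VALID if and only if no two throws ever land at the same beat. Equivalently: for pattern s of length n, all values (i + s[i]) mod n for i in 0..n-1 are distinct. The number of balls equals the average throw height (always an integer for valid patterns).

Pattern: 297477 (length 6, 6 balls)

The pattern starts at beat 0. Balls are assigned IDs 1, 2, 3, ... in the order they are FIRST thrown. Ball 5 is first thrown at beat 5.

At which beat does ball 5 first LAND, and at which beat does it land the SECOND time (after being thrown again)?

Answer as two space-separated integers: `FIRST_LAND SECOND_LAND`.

Beat 0 (L): throw ball1 h=2 -> lands@2:L; in-air after throw: [b1@2:L]
Beat 1 (R): throw ball2 h=9 -> lands@10:L; in-air after throw: [b1@2:L b2@10:L]
Beat 2 (L): throw ball1 h=7 -> lands@9:R; in-air after throw: [b1@9:R b2@10:L]
Beat 3 (R): throw ball3 h=4 -> lands@7:R; in-air after throw: [b3@7:R b1@9:R b2@10:L]
Beat 4 (L): throw ball4 h=7 -> lands@11:R; in-air after throw: [b3@7:R b1@9:R b2@10:L b4@11:R]
Beat 5 (R): throw ball5 h=7 -> lands@12:L; in-air after throw: [b3@7:R b1@9:R b2@10:L b4@11:R b5@12:L]
Beat 6 (L): throw ball6 h=2 -> lands@8:L; in-air after throw: [b3@7:R b6@8:L b1@9:R b2@10:L b4@11:R b5@12:L]
Beat 7 (R): throw ball3 h=9 -> lands@16:L; in-air after throw: [b6@8:L b1@9:R b2@10:L b4@11:R b5@12:L b3@16:L]
Beat 8 (L): throw ball6 h=7 -> lands@15:R; in-air after throw: [b1@9:R b2@10:L b4@11:R b5@12:L b6@15:R b3@16:L]
Beat 9 (R): throw ball1 h=4 -> lands@13:R; in-air after throw: [b2@10:L b4@11:R b5@12:L b1@13:R b6@15:R b3@16:L]
Beat 10 (L): throw ball2 h=7 -> lands@17:R; in-air after throw: [b4@11:R b5@12:L b1@13:R b6@15:R b3@16:L b2@17:R]
Beat 11 (R): throw ball4 h=7 -> lands@18:L; in-air after throw: [b5@12:L b1@13:R b6@15:R b3@16:L b2@17:R b4@18:L]
Beat 12 (L): throw ball5 h=2 -> lands@14:L; in-air after throw: [b1@13:R b5@14:L b6@15:R b3@16:L b2@17:R b4@18:L]
Beat 13 (R): throw ball1 h=9 -> lands@22:L; in-air after throw: [b5@14:L b6@15:R b3@16:L b2@17:R b4@18:L b1@22:L]
Beat 14 (L): throw ball5 h=7 -> lands@21:R; in-air after throw: [b6@15:R b3@16:L b2@17:R b4@18:L b5@21:R b1@22:L]
Ball 5: thrown@5 h=7 -> first land @12; rethrown@12 h=2 -> second land @14

Answer: 12 14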